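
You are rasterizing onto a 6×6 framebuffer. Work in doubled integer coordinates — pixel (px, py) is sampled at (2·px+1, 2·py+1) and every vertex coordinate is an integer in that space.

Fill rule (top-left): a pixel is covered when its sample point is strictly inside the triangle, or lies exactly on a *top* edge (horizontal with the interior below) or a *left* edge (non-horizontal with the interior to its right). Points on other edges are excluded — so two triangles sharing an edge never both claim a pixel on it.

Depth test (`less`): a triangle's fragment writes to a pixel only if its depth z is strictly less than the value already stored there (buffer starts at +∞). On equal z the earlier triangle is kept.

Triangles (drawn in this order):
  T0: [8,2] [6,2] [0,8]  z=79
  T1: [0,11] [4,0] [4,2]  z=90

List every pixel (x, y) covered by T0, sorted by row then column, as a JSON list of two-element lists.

T0:
  2·area = 12  (B↔C swapped to make it positive)
  edge (8, 2)→(0, 8): d=(-8,6) right/bottom  bias=-1
  edge (0, 8)→(6, 2): d=(6,-6) top-left  bias=+0
  edge (6, 2)→(8, 2): d=(2,0) top-left  bias=+0
    (3,0)@(7, 1): e=[14,0,-2] → .  [on edge]
    (2,1)@(5, 3): e=[10,0,2] → X  [on edge]
    (3,1)@(7, 3): e=[-2,12,2] → .
    (1,2)@(3, 5): e=[6,0,6] → X  [on edge]
    (2,2)@(5, 5): e=[-6,12,6] → .
    (0,3)@(1, 7): e=[2,0,10] → X  [on edge]
    (1,3)@(3, 7): e=[-10,12,10] → .
    (0,4)@(1, 9): e=[-14,12,14] → .
  covered (3 px):
    . . . . . .
    . . X . . .
    . X . . . .
    X . . . . .
    . . . . . .
    . . . . . .
T1:
  2·area = 8
  edge (0, 11)→(4, 0): d=(4,-11) top-left  bias=+0
  edge (4, 0)→(4, 2): d=(0,2) right/bottom  bias=-1
  edge (4, 2)→(0, 11): d=(-4,9) right/bottom  bias=-1
    (1,1)@(3, 3): e=[1,2,5] → X
    (2,1)@(5, 3): e=[23,-2,-13] → .
    (1,2)@(3, 5): e=[9,2,-3] → .
  covered (1 px):
    . . . . . .
    . X . . . .
    . . . . . .
    . . . . . .
    . . . . . .
    . . . . . .

Result: [[2,1],[1,2],[0,3]]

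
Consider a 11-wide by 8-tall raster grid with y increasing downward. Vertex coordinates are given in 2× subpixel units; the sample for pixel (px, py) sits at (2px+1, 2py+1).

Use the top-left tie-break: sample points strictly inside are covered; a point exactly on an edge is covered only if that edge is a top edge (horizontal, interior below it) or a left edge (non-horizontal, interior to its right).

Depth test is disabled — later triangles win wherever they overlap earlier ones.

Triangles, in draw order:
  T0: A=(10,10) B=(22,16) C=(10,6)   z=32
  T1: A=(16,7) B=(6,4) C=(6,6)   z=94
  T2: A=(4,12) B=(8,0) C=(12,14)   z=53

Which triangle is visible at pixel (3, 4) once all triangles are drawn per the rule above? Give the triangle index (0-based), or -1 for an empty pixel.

T0:
  2·area = 48  (B↔C swapped to make it positive)
  edge (10, 10)→(10, 6): d=(0,-4) top-left  bias=+0
  edge (10, 6)→(22, 16): d=(12,10) right/bottom  bias=-1
  edge (22, 16)→(10, 10): d=(-12,-6) top-left  bias=+0
    (5,3)@(11, 7): e=[4,2,42] → #
    (6,3)@(13, 7): e=[12,-18,54] → ·
    (5,4)@(11, 9): e=[4,26,18] → #
    (6,4)@(13, 9): e=[12,6,30] → #
    (7,4)@(15, 9): e=[20,-14,42] → ·
    (5,5)@(11, 11): e=[4,50,-6] → ·
    (6,5)@(13, 11): e=[12,30,6] → #
    (7,5)@(15, 11): e=[20,10,18] → #
    (8,5)@(17, 11): e=[28,-10,30] → ·
    (6,6)@(13, 13): e=[12,54,-18] → ·
    (7,6)@(15, 13): e=[20,34,-6] → ·
    (8,6)@(17, 13): e=[28,14,6] → #
  covered (6 px):
    · · · · · · · · · · ·
    · · · · · · · · · · ·
    · · · · · · · · · · ·
    · · · · · # · · · · ·
    · · · · · # # · · · ·
    · · · · · · # # · · ·
    · · · · · · · · # · ·
    · · · · · · · · · · ·
T1:
  2·area = 20  (B↔C swapped to make it positive)
  edge (16, 7)→(6, 6): d=(-10,-1) top-left  bias=+0
  edge (6, 6)→(6, 4): d=(0,-2) top-left  bias=+0
  edge (6, 4)→(16, 7): d=(10,3) right/bottom  bias=-1
    (3,2)@(7, 5): e=[11,2,7] → #
    (4,2)@(9, 5): e=[13,6,1] → #
    (5,2)@(11, 5): e=[15,10,-5] → ·
    (3,3)@(7, 7): e=[-9,2,27] → ·
    (4,3)@(9, 7): e=[-7,6,21] → ·
  covered (2 px):
    · · · · · · · · · · ·
    · · · · · · · · · · ·
    · · · # # · · · · · ·
    · · · · · · · · · · ·
    · · · · · · · · · · ·
    · · · · · · · · · · ·
    · · · · · · · · · · ·
    · · · · · · · · · · ·
T2:
  2·area = 104
  edge (4, 12)→(8, 0): d=(4,-12) top-left  bias=+0
  edge (8, 0)→(12, 14): d=(4,14) right/bottom  bias=-1
  edge (12, 14)→(4, 12): d=(-8,-2) top-left  bias=+0
    (3,1)@(7, 3): e=[0,26,78] → #  [on edge]
    (4,1)@(9, 3): e=[24,-2,82] → ·
    (3,2)@(7, 5): e=[8,34,62] → #
    (4,2)@(9, 5): e=[32,6,66] → #
    (5,2)@(11, 5): e=[56,-22,70] → ·
    (3,3)@(7, 7): e=[16,42,46] → #
    (5,3)@(11, 7): e=[64,-14,54] → ·
    (2,4)@(5, 9): e=[0,78,26] → #  [on edge]
    (5,4)@(11, 9): e=[72,-6,38] → ·
    (2,5)@(5, 11): e=[8,86,10] → #
    (5,5)@(11, 11): e=[80,2,22] → #
    (6,5)@(13, 11): e=[104,-26,26] → ·
    (1,7)@(3, 15): e=[0,130,-26] → ·  [on edge]
  covered (14 px):
    · · · · · · · · · · ·
    · · · # · · · · · · ·
    · · · # # · · · · · ·
    · · · # # · · · · · ·
    · · # # # · · · · · ·
    · · # # # # · · · · ·
    · · · · # # · · · · ·
    · · · · · · · · · · ·

Z-buffer (winner per pixel, '.' = empty):
  . . . . . . . . . . .
  . . . 2 . . . . . . .
  . . . 2 2 . . . . . .
  . . . 2 2 0 . . . . .
  . . 2 2 2 0 0 . . . .
  . . 2 2 2 2 0 0 . . .
  . . . . 2 2 . . 0 . .
  . . . . . . . . . . .

Result: 2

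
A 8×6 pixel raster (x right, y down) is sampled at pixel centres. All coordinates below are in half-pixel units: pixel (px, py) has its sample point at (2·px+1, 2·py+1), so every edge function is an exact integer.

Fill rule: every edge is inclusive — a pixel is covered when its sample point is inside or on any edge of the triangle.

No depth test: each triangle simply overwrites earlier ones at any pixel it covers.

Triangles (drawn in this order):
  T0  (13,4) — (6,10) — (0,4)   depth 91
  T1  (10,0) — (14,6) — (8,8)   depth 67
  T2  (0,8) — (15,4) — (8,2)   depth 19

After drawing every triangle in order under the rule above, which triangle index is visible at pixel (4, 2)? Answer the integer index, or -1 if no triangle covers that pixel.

T0:
  2·area = 78
  edge (13, 4)→(6, 10): d=(-7,6) inclusive
  edge (6, 10)→(0, 4): d=(-6,-6) inclusive
  edge (0, 4)→(13, 4): d=(13,0) inclusive
    (0,2)@(1, 5): e=[65,0,13] → #  [on edge]
    (1,2)@(3, 5): e=[53,12,13] → #
    (2,2)@(5, 5): e=[41,24,13] → #
    (3,2)@(7, 5): e=[29,36,13] → #
    (4,2)@(9, 5): e=[17,48,13] → #
    (5,2)@(11, 5): e=[5,60,13] → #
    (6,2)@(13, 5): e=[-7,72,13] → ·
    (0,3)@(1, 7): e=[51,-12,39] → ·
    (1,3)@(3, 7): e=[39,0,39] → #  [on edge]
    (5,3)@(11, 7): e=[-9,48,39] → ·
    (1,4)@(3, 9): e=[25,-12,65] → ·
    (2,4)@(5, 9): e=[13,0,65] → #  [on edge]
    (3,5)@(7, 11): e=[-13,0,91] → ·  [on edge]
  covered (12 px):
    · · · · · · · ·
    · · · · · · · ·
    # # # # # # · ·
    · # # # # · · ·
    · · # # · · · ·
    · · · · · · · ·
T1:
  2·area = 44
  edge (10, 0)→(14, 6): d=(4,6) inclusive
  edge (14, 6)→(8, 8): d=(-6,2) inclusive
  edge (8, 8)→(10, 0): d=(2,-8) inclusive
    (5,1)@(11, 3): e=[6,24,14] → #
    (6,1)@(13, 3): e=[-6,20,30] → ·
    (4,2)@(9, 5): e=[26,16,2] → #
    (6,2)@(13, 5): e=[2,8,34] → #
    (7,2)@(15, 5): e=[-10,4,50] → ·
    (4,3)@(9, 7): e=[34,4,6] → #
    (5,3)@(11, 7): e=[22,0,22] → #  [on edge]
    (6,3)@(13, 7): e=[10,-4,38] → ·
    (2,4)@(5, 9): e=[66,0,-22] → ·  [on edge]
    (4,4)@(9, 9): e=[42,-8,10] → ·
    (5,4)@(11, 9): e=[30,-12,26] → ·
  covered (6 px):
    · · · · · · · ·
    · · · · · # · ·
    · · · · # # # ·
    · · · · # # · ·
    · · · · · · · ·
    · · · · · · · ·
T2:
  2·area = 58  (B↔C swapped to make it positive)
  edge (0, 8)→(8, 2): d=(8,-6) inclusive
  edge (8, 2)→(15, 4): d=(7,2) inclusive
  edge (15, 4)→(0, 8): d=(-15,4) inclusive
    (3,1)@(7, 3): e=[2,9,47] → #
    (4,1)@(9, 3): e=[14,5,39] → #
    (5,1)@(11, 3): e=[26,1,31] → #
    (6,1)@(13, 3): e=[38,-3,23] → ·
    (2,2)@(5, 5): e=[6,27,25] → #
    (6,2)@(13, 5): e=[54,11,-7] → ·
    (1,3)@(3, 7): e=[10,45,3] → #
    (2,3)@(5, 7): e=[22,41,-5] → ·
    (3,3)@(7, 7): e=[34,37,-13] → ·
    (4,3)@(9, 7): e=[46,33,-21] → ·
    (5,3)@(11, 7): e=[58,29,-29] → ·
    (1,4)@(3, 9): e=[26,59,-27] → ·
  covered (8 px):
    · · · · · · · ·
    · · · # # # · ·
    · · # # # # · ·
    · # · · · · · ·
    · · · · · · · ·
    · · · · · · · ·

Z-buffer (winner per pixel, '.' = empty):
  . . . . . . . .
  . . . 2 2 2 . .
  0 0 2 2 2 2 1 .
  . 2 0 0 1 1 . .
  . . 0 0 . . . .
  . . . . . . . .

Answer: 2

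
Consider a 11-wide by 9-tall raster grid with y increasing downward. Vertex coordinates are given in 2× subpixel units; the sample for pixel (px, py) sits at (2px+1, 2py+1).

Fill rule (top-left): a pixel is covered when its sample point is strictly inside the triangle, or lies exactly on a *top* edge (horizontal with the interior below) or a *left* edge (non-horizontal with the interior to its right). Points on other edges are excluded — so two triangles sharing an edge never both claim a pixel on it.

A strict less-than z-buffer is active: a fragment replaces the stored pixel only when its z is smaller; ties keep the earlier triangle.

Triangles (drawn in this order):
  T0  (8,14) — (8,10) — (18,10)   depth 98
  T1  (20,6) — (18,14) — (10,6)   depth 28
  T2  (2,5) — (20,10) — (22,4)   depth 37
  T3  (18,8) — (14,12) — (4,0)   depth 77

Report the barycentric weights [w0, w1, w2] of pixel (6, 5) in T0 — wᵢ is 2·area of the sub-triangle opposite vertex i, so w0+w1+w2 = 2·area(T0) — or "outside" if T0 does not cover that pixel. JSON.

T0:
  2·area = 40
  edge (8, 14)→(8, 10): d=(0,-4) top-left  bias=+0
  edge (8, 10)→(18, 10): d=(10,0) top-left  bias=+0
  edge (18, 10)→(8, 14): d=(-10,4) right/bottom  bias=-1
    (4,5)@(9, 11): e=[4,10,26] → █
    (5,5)@(11, 11): e=[12,10,18] → █
    (6,5)@(13, 11): e=[20,10,10] → █
    (7,5)@(15, 11): e=[28,10,2] → █
    (8,5)@(17, 11): e=[36,10,-6] → ·
    (4,6)@(9, 13): e=[4,30,6] → █
    (5,6)@(11, 13): e=[12,30,-2] → ·
    (6,6)@(13, 13): e=[20,30,-10] → ·
    (7,6)@(15, 13): e=[28,30,-18] → ·
    (4,7)@(9, 15): e=[4,50,-14] → ·
  covered (5 px):
    · · · · · · · · · · ·
    · · · · · · · · · · ·
    · · · · · · · · · · ·
    · · · · · · · · · · ·
    · · · · · · · · · · ·
    · · · · █ █ █ █ · · ·
    · · · · █ · · · · · ·
    · · · · · · · · · · ·
    · · · · · · · · · · ·
T1:
  2·area = 80
  edge (20, 6)→(18, 14): d=(-2,8) right/bottom  bias=-1
  edge (18, 14)→(10, 6): d=(-8,-8) top-left  bias=+0
  edge (10, 6)→(20, 6): d=(10,0) top-left  bias=+0
    (2,0)@(5, 1): e=[130,0,-50] → ·  [on edge]
    (3,1)@(7, 3): e=[110,0,-30] → ·  [on edge]
    (4,2)@(9, 5): e=[90,0,-10] → ·  [on edge]
    (5,3)@(11, 7): e=[70,0,10] → █  [on edge]
    (6,3)@(13, 7): e=[54,16,10] → █
    (7,3)@(15, 7): e=[38,32,10] → █
    (8,3)@(17, 7): e=[22,48,10] → █
    (9,3)@(19, 7): e=[6,64,10] → █
    (10,3)@(21, 7): e=[-10,80,10] → ·
    (5,4)@(11, 9): e=[66,-16,30] → ·
    (6,4)@(13, 9): e=[50,0,30] → █  [on edge]
    (10,4)@(21, 9): e=[-14,64,30] → ·
    (7,5)@(15, 11): e=[30,0,50] → █  [on edge]
    (8,6)@(17, 13): e=[10,0,70] → █  [on edge]
    (9,7)@(19, 15): e=[-10,0,90] → ·  [on edge]
    (10,8)@(21, 17): e=[-30,0,110] → ·  [on edge]
  covered (12 px):
    · · · · · · · · · · ·
    · · · · · · · · · · ·
    · · · · · · · · · · ·
    · · · · · █ █ █ █ █ ·
    · · · · · · █ █ █ █ ·
    · · · · · · · █ █ · ·
    · · · · · · · · █ · ·
    · · · · · · · · · · ·
    · · · · · · · · · · ·
T2:
  2·area = 118  (B↔C swapped to make it positive)
  edge (2, 5)→(22, 4): d=(20,-1) top-left  bias=+0
  edge (22, 4)→(20, 10): d=(-2,6) right/bottom  bias=-1
  edge (20, 10)→(2, 5): d=(-18,-5) top-left  bias=+0
    (1,2)@(3, 5): e=[1,112,5] → █
    (2,2)@(5, 5): e=[3,100,15] → █
    (3,2)@(7, 5): e=[5,88,25] → █
    (4,2)@(9, 5): e=[7,76,35] → █
    (5,2)@(11, 5): e=[9,64,45] → █
    (6,2)@(13, 5): e=[11,52,55] → █
    (7,2)@(15, 5): e=[13,40,65] → █
    (8,2)@(17, 5): e=[15,28,75] → █
    (9,2)@(19, 5): e=[17,16,85] → █
    (10,2)@(21, 5): e=[19,4,95] → █
    (1,3)@(3, 7): e=[41,108,-31] → ·
    (2,3)@(5, 7): e=[43,96,-21] → ·
    (10,3)@(21, 7): e=[59,0,59] → ·  [on edge]
    (9,6)@(19, 13): e=[177,0,-59] → ·  [on edge]
  covered (17 px):
    · · · · · · · · · · ·
    · · · · · · · · · · ·
    · █ █ █ █ █ █ █ █ █ █
    · · · · · █ █ █ █ █ ·
    · · · · · · · · █ █ ·
    · · · · · · · · · · ·
    · · · · · · · · · · ·
    · · · · · · · · · · ·
    · · · · · · · · · · ·
T3:
  2·area = 88
  edge (18, 8)→(14, 12): d=(-4,4) right/bottom  bias=-1
  edge (14, 12)→(4, 0): d=(-10,-12) top-left  bias=+0
  edge (4, 0)→(18, 8): d=(14,8) right/bottom  bias=-1
    (2,0)@(5, 1): e=[80,2,6] → █
    (3,0)@(7, 1): e=[72,26,-10] → ·
    (2,1)@(5, 3): e=[72,-18,34] → ·
    (3,1)@(7, 3): e=[64,6,18] → █
    (4,1)@(9, 3): e=[56,30,2] → █
    (5,1)@(11, 3): e=[48,54,-14] → ·
    (3,2)@(7, 5): e=[56,-14,46] → ·
    (4,2)@(9, 5): e=[48,10,30] → █
    (5,2)@(11, 5): e=[40,34,14] → █
    (6,2)@(13, 5): e=[32,58,-2] → ·
    (10,2)@(21, 5): e=[0,154,-66] → ·  [on edge]
    (4,3)@(9, 7): e=[40,-10,58] → ·
    (9,3)@(19, 7): e=[0,110,-22] → ·  [on edge]
    (8,4)@(17, 9): e=[0,66,22] → ·  [on edge]
    (7,5)@(15, 11): e=[0,22,66] → ·  [on edge]
    (6,6)@(13, 13): e=[0,-22,110] → ·  [on edge]
    (5,7)@(11, 15): e=[0,-66,154] → ·  [on edge]
    (4,8)@(9, 17): e=[0,-110,198] → ·  [on edge]
  covered (10 px):
    · · █ · · · · · · · ·
    · · · █ █ · · · · · ·
    · · · · █ █ · · · · ·
    · · · · · █ █ █ · · ·
    · · · · · · █ █ · · ·
    · · · · · · · · · · ·
    · · · · · · · · · · ·
    · · · · · · · · · · ·
    · · · · · · · · · · ·

Result: [10,10,20]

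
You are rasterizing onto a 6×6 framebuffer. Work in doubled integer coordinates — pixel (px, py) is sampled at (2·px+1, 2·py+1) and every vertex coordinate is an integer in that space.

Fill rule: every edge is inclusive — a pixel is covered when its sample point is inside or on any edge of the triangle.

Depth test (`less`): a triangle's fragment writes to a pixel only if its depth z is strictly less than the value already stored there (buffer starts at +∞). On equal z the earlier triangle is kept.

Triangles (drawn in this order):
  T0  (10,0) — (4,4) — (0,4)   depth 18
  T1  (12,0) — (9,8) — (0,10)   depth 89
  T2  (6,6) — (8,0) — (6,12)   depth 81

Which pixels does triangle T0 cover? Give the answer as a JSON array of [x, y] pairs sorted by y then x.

T0:
  2·area = 16
  edge (10, 0)→(4, 4): d=(-6,4) inclusive
  edge (4, 4)→(0, 4): d=(-4,0) inclusive
  edge (0, 4)→(10, 0): d=(10,-4) inclusive
    (1,1)@(3, 3): e=[10,4,2] → X
    (2,1)@(5, 3): e=[2,4,10] → X
    (3,1)@(7, 3): e=[-6,4,18] → .
    (1,2)@(3, 5): e=[-2,-4,22] → .
    (2,2)@(5, 5): e=[-10,-4,30] → .
  covered (2 px):
    . . . . . .
    . X X . . .
    . . . . . .
    . . . . . .
    . . . . . .
    . . . . . .
T1:
  2·area = 66
  edge (12, 0)→(9, 8): d=(-3,8) inclusive
  edge (9, 8)→(0, 10): d=(-9,2) inclusive
  edge (0, 10)→(12, 0): d=(12,-10) inclusive
    (5,0)@(11, 1): e=[5,59,2] → X
    (4,1)@(9, 3): e=[15,45,6] → X
    (5,1)@(11, 3): e=[-1,41,26] → .
    (3,2)@(7, 5): e=[25,31,10] → X
    (5,2)@(11, 5): e=[-7,23,50] → .
    (2,3)@(5, 7): e=[35,17,14] → X
    (5,3)@(11, 7): e=[-13,5,74] → .
    (1,4)@(3, 9): e=[45,3,18] → X
    (2,4)@(5, 9): e=[29,-1,38] → .
    (3,4)@(7, 9): e=[13,-5,58] → .
    (4,4)@(9, 9): e=[-3,-9,78] → .
    (1,5)@(3, 11): e=[39,-15,42] → .
  covered (8 px):
    . . . . . X
    . . . . X .
    . . . X X .
    . . X X X .
    . X . . . .
    . . . . . .
T2:
  2·area = 12
  edge (6, 6)→(8, 0): d=(2,-6) inclusive
  edge (8, 0)→(6, 12): d=(-2,12) inclusive
  edge (6, 12)→(6, 6): d=(0,-6) inclusive
    (3,1)@(7, 3): e=[0,6,6] → X  [on edge]
    (4,1)@(9, 3): e=[12,-18,18] → .
    (3,2)@(7, 5): e=[4,2,6] → X
    (4,2)@(9, 5): e=[16,-22,18] → .
    (3,3)@(7, 7): e=[8,-2,6] → .
    (2,4)@(5, 9): e=[0,18,-6] → .  [on edge]
  covered (2 px):
    . . . . . .
    . . . X . .
    . . . X . .
    . . . . . .
    . . . . . .
    . . . . . .

Result: [[1,1],[2,1]]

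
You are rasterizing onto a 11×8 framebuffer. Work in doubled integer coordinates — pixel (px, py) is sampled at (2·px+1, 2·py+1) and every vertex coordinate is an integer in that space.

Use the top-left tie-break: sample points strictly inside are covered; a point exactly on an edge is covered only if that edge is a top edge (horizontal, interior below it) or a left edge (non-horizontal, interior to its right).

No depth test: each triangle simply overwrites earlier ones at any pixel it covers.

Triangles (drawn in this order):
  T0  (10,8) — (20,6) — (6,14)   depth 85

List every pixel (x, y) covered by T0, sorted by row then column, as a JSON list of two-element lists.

T0:
  2·area = 52
  edge (10, 8)→(20, 6): d=(10,-2) top-left  bias=+0
  edge (20, 6)→(6, 14): d=(-14,8) right/bottom  bias=-1
  edge (6, 14)→(10, 8): d=(4,-6) top-left  bias=+0
    (7,3)@(15, 7): e=[0,26,26] → #  [on edge]
    (8,3)@(17, 7): e=[4,10,38] → #
    (9,3)@(19, 7): e=[8,-6,50] → ·
    (2,4)@(5, 9): e=[0,78,-26] → ·  [on edge]
    (5,4)@(11, 9): e=[12,30,10] → #
    (6,4)@(13, 9): e=[16,14,22] → #
    (7,4)@(15, 9): e=[20,-2,34] → ·
    (8,4)@(17, 9): e=[24,-18,46] → ·
    (4,5)@(9, 11): e=[28,18,6] → #
    (6,5)@(13, 11): e=[36,-14,30] → ·
    (3,6)@(7, 13): e=[44,6,2] → #
    (4,6)@(9, 13): e=[48,-10,14] → ·
  covered (7 px):
    · · · · · · · · · · ·
    · · · · · · · · · · ·
    · · · · · · · · · · ·
    · · · · · · · # # · ·
    · · · · · # # · · · ·
    · · · · # # · · · · ·
    · · · # · · · · · · ·
    · · · · · · · · · · ·

Final: [[7,3],[8,3],[5,4],[6,4],[4,5],[5,5],[3,6]]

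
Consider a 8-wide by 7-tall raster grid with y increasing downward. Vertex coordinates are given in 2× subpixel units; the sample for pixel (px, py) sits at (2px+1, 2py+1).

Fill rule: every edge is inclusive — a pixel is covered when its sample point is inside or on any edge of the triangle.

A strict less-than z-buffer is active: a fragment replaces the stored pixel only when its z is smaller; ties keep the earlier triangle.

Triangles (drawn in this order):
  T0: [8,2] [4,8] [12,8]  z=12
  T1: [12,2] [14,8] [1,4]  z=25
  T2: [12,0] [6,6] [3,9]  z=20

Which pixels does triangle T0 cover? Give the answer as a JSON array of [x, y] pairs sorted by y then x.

T0:
  2·area = 48  (B↔C swapped to make it positive)
  edge (8, 2)→(12, 8): d=(4,6) inclusive
  edge (12, 8)→(4, 8): d=(-8,0) inclusive
  edge (4, 8)→(8, 2): d=(4,-6) inclusive
    (3,2)@(7, 5): e=[18,24,6] → █
    (4,2)@(9, 5): e=[6,24,18] → █
    (5,2)@(11, 5): e=[-6,24,30] → ·
    (2,3)@(5, 7): e=[38,8,2] → █
    (5,3)@(11, 7): e=[2,8,38] → █
    (6,3)@(13, 7): e=[-10,8,50] → ·
    (2,4)@(5, 9): e=[46,-8,10] → ·
    (3,4)@(7, 9): e=[34,-8,22] → ·
    (4,4)@(9, 9): e=[22,-8,34] → ·
    (5,4)@(11, 9): e=[10,-8,46] → ·
  covered (6 px):
    · · · · · · · ·
    · · · · · · · ·
    · · · █ █ · · ·
    · · █ █ █ █ · ·
    · · · · · · · ·
    · · · · · · · ·
    · · · · · · · ·
T1:
  2·area = 70
  edge (12, 2)→(14, 8): d=(2,6) inclusive
  edge (14, 8)→(1, 4): d=(-13,-4) inclusive
  edge (1, 4)→(12, 2): d=(11,-2) inclusive
    (3,1)@(7, 3): e=[32,37,1] → █
    (4,1)@(9, 3): e=[20,45,5] → █
    (5,1)@(11, 3): e=[8,53,9] → █
    (6,1)@(13, 3): e=[-4,61,13] → ·
    (2,2)@(5, 5): e=[48,3,19] → █
    (6,2)@(13, 5): e=[0,35,35] → █  [on edge]
    (7,2)@(15, 5): e=[-12,43,39] → ·
    (2,3)@(5, 7): e=[52,-23,41] → ·
    (3,3)@(7, 7): e=[40,-15,45] → ·
    (4,3)@(9, 7): e=[28,-7,49] → ·
    (5,3)@(11, 7): e=[16,1,53] → █
    (7,3)@(15, 7): e=[-8,17,61] → ·
    (7,5)@(15, 11): e=[0,-35,105] → ·  [on edge]
  covered (10 px):
    · · · · · · · ·
    · · · █ █ █ · ·
    · · █ █ █ █ █ ·
    · · · · · █ █ ·
    · · · · · · · ·
    · · · · · · · ·
    · · · · · · · ·
T2:
  degenerate (2·area = 0) — covers nothing

Result: [[3,2],[4,2],[2,3],[3,3],[4,3],[5,3]]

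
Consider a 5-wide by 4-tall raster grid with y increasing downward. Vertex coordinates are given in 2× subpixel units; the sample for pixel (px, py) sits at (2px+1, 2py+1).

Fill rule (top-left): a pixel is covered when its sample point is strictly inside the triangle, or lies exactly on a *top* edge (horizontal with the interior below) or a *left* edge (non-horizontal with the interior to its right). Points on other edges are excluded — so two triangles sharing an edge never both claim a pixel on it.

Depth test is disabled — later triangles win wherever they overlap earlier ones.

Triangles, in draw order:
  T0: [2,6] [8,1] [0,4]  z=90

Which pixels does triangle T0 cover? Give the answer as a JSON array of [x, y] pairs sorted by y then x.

T0:
  2·area = 22  (B↔C swapped to make it positive)
  edge (2, 6)→(0, 4): d=(-2,-2) top-left  bias=+0
  edge (0, 4)→(8, 1): d=(8,-3) top-left  bias=+0
  edge (8, 1)→(2, 6): d=(-6,5) right/bottom  bias=-1
    (1,1)@(3, 3): e=[8,1,13] → █
    (2,1)@(5, 3): e=[12,7,3] → █
    (3,1)@(7, 3): e=[16,13,-7] → ·
    (0,2)@(1, 5): e=[0,11,11] → █  [on edge]
    (2,2)@(5, 5): e=[8,23,-9] → ·
    (0,3)@(1, 7): e=[-4,27,-1] → ·
    (1,3)@(3, 7): e=[0,33,-11] → ·  [on edge]
  covered (4 px):
    · · · · ·
    · █ █ · ·
    █ █ · · ·
    · · · · ·

Final: [[1,1],[2,1],[0,2],[1,2]]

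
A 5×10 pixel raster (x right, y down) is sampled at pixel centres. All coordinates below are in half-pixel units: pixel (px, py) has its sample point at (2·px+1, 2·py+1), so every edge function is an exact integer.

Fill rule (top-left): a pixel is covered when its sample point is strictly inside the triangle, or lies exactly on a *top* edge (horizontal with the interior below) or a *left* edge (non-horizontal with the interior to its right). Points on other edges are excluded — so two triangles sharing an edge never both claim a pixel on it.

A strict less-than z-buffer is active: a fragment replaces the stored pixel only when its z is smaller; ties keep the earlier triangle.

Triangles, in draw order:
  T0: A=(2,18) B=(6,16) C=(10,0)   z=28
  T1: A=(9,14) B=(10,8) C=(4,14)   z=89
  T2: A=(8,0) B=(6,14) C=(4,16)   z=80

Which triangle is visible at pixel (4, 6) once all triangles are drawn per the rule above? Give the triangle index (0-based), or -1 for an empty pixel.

T0:
  2·area = 56  (B↔C swapped to make it positive)
  edge (2, 18)→(10, 0): d=(8,-18) top-left  bias=+0
  edge (10, 0)→(6, 16): d=(-4,16) right/bottom  bias=-1
  edge (6, 16)→(2, 18): d=(-4,2) right/bottom  bias=-1
    (4,1)@(9, 3): e=[6,4,46] → X
    (4,2)@(9, 5): e=[22,-4,38] → .
    (3,3)@(7, 7): e=[2,20,34] → X
    (4,3)@(9, 7): e=[38,-12,30] → .
    (3,4)@(7, 9): e=[18,12,26] → X
    (4,4)@(9, 9): e=[54,-20,22] → .
    (3,5)@(7, 11): e=[34,4,18] → X
    (4,5)@(9, 11): e=[70,-28,14] → .
    (2,6)@(5, 13): e=[14,28,14] → X
    (3,6)@(7, 13): e=[50,-4,10] → .
    (2,7)@(5, 15): e=[30,20,6] → X
    (3,7)@(7, 15): e=[66,-12,2] → .
  covered (7 px):
    . . . . .
    . . . . X
    . . . . .
    . . . X .
    . . . X .
    . . . X .
    . . X . .
    . . X . .
    . X . . .
    . . . . .
T1:
  2·area = 30  (B↔C swapped to make it positive)
  edge (9, 14)→(4, 14): d=(-5,0) right/bottom  bias=-1
  edge (4, 14)→(10, 8): d=(6,-6) top-left  bias=+0
  edge (10, 8)→(9, 14): d=(-1,6) right/bottom  bias=-1
    (4,4)@(9, 9): e=[25,0,5] → X  [on edge]
    (3,5)@(7, 11): e=[15,0,15] → X  [on edge]
    (2,6)@(5, 13): e=[5,0,25] → X  [on edge]
    (1,7)@(3, 15): e=[-5,0,35] → .  [on edge]
    (2,7)@(5, 15): e=[-5,12,23] → .
    (3,7)@(7, 15): e=[-5,24,11] → .
    (4,7)@(9, 15): e=[-5,36,-1] → .
    (0,8)@(1, 17): e=[-15,0,45] → .  [on edge]
  covered (6 px):
    . . . . .
    . . . . .
    . . . . .
    . . . . .
    . . . . X
    . . . X X
    . . X X X
    . . . . .
    . . . . .
    . . . . .
T2:
  2·area = 24
  edge (8, 0)→(6, 14): d=(-2,14) right/bottom  bias=-1
  edge (6, 14)→(4, 16): d=(-2,2) right/bottom  bias=-1
  edge (4, 16)→(8, 0): d=(4,-16) top-left  bias=+0
    (3,2)@(7, 5): e=[4,16,4] → X
    (4,2)@(9, 5): e=[-24,12,36] → .
    (3,3)@(7, 7): e=[0,12,12] → .  [on edge]
    (4,5)@(9, 11): e=[-36,0,60] → .  [on edge]
    (2,6)@(5, 13): e=[16,4,4] → X
    (3,6)@(7, 13): e=[-12,0,36] → .  [on edge]
    (2,7)@(5, 15): e=[12,0,12] → .  [on edge]
    (1,8)@(3, 17): e=[36,0,-12] → .  [on edge]
    (0,9)@(1, 19): e=[60,0,-36] → .  [on edge]
  covered (2 px):
    . . . . .
    . . . . .
    . . . X .
    . . . . .
    . . . . .
    . . . . .
    . . X . .
    . . . . .
    . . . . .
    . . . . .

Z-buffer (winner per pixel, '.' = empty):
  . . . . .
  . . . . 0
  . . . 2 .
  . . . 0 .
  . . . 0 1
  . . . 0 1
  . . 0 1 1
  . . 0 . .
  . 0 . . .
  . . . . .

Result: 1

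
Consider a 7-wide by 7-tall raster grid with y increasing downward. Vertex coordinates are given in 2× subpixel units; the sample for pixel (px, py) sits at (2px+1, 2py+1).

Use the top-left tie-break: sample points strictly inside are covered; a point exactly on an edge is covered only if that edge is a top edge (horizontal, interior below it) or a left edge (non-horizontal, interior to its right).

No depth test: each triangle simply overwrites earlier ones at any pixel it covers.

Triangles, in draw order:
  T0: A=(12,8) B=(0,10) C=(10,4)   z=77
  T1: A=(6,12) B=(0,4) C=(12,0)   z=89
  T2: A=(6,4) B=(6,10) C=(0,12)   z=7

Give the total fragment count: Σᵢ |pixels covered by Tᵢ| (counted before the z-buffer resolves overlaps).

T0:
  2·area = 52
  edge (12, 8)→(0, 10): d=(-12,2) right/bottom  bias=-1
  edge (0, 10)→(10, 4): d=(10,-6) top-left  bias=+0
  edge (10, 4)→(12, 8): d=(2,4) right/bottom  bias=-1
    (4,2)@(9, 5): e=[42,4,6] → #
    (5,2)@(11, 5): e=[38,16,-2] → ·
    (2,3)@(5, 7): e=[26,0,26] → #  [on edge]
    (3,3)@(7, 7): e=[22,12,18] → #
    (5,3)@(11, 7): e=[14,36,2] → #
    (6,3)@(13, 7): e=[10,48,-6] → ·
    (1,4)@(3, 9): e=[6,8,38] → #
    (3,4)@(7, 9): e=[-2,32,22] → ·
    (4,4)@(9, 9): e=[-6,44,14] → ·
    (5,4)@(11, 9): e=[-10,56,6] → ·
    (1,5)@(3, 11): e=[-18,28,42] → ·
    (2,5)@(5, 11): e=[-22,40,34] → ·
  covered (7 px):
    · · · · · · ·
    · · · · · · ·
    · · · · # · ·
    · · # # # # ·
    · # # · · · ·
    · · · · · · ·
    · · · · · · ·
T1:
  2·area = 120
  edge (6, 12)→(0, 4): d=(-6,-8) top-left  bias=+0
  edge (0, 4)→(12, 0): d=(12,-4) top-left  bias=+0
  edge (12, 0)→(6, 12): d=(-6,12) right/bottom  bias=-1
    (4,0)@(9, 1): e=[90,0,30] → #  [on edge]
    (5,0)@(11, 1): e=[106,8,6] → #
    (6,0)@(13, 1): e=[122,16,-18] → ·
    (1,1)@(3, 3): e=[30,0,90] → #  [on edge]
    (2,1)@(5, 3): e=[46,8,66] → #
    (3,1)@(7, 3): e=[62,16,42] → #
    (5,1)@(11, 3): e=[94,32,-6] → ·
    (0,2)@(1, 5): e=[2,16,102] → #
    (5,2)@(11, 5): e=[82,56,-18] → ·
    (0,3)@(1, 7): e=[-10,40,90] → ·
    (1,3)@(3, 7): e=[6,48,66] → #
    (4,3)@(9, 7): e=[54,72,-6] → ·
  covered (16 px):
    · · · · # # ·
    · # # # # · ·
    # # # # # · ·
    · # # # · · ·
    · · # # · · ·
    · · · · · · ·
    · · · · · · ·
T2:
  2·area = 36
  edge (6, 4)→(6, 10): d=(0,6) right/bottom  bias=-1
  edge (6, 10)→(0, 12): d=(-6,2) right/bottom  bias=-1
  edge (0, 12)→(6, 4): d=(6,-8) top-left  bias=+0
    (2,3)@(5, 7): e=[6,20,10] → #
    (3,3)@(7, 7): e=[-6,16,26] → ·
    (1,4)@(3, 9): e=[18,12,6] → #
    (3,4)@(7, 9): e=[-6,4,38] → ·
    (4,4)@(9, 9): e=[-18,0,54] → ·  [on edge]
    (0,5)@(1, 11): e=[30,4,2] → #
    (1,5)@(3, 11): e=[18,0,18] → ·  [on edge]
    (2,5)@(5, 11): e=[6,-4,34] → ·
    (0,6)@(1, 13): e=[30,-8,14] → ·
  covered (4 px):
    · · · · · · ·
    · · · · · · ·
    · · · · · · ·
    · · # · · · ·
    · # # · · · ·
    # · · · · · ·
    · · · · · · ·

Result: 27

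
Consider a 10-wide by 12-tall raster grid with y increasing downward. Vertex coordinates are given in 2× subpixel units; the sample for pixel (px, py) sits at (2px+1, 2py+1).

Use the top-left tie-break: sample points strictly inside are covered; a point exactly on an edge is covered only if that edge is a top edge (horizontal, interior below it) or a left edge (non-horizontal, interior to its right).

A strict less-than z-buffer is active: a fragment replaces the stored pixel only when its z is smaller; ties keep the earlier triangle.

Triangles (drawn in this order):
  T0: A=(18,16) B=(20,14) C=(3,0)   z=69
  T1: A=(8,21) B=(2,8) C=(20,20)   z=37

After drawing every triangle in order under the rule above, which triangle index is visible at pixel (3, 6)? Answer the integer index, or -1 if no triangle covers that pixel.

T0:
  2·area = 62  (B↔C swapped to make it positive)
  edge (18, 16)→(3, 0): d=(-15,-16) top-left  bias=+0
  edge (3, 0)→(20, 14): d=(17,14) right/bottom  bias=-1
  edge (20, 14)→(18, 16): d=(-2,2) right/bottom  bias=-1
    (4,2)@(9, 5): e=[21,1,40] → X
    (5,2)@(11, 5): e=[53,-27,36] → .
    (4,3)@(9, 7): e=[-9,35,36] → .
    (5,3)@(11, 7): e=[23,7,32] → X
    (6,3)@(13, 7): e=[55,-21,28] → .
    (5,4)@(11, 9): e=[-7,41,28] → .
    (6,4)@(13, 9): e=[25,13,24] → X
    (7,4)@(15, 9): e=[57,-15,20] → .
    (6,5)@(13, 11): e=[-5,47,20] → .
    (7,5)@(15, 11): e=[27,19,16] → X
    (8,5)@(17, 11): e=[59,-9,12] → .
    (7,6)@(15, 13): e=[-3,53,12] → .
    (9,7)@(19, 15): e=[31,31,0] → .  [on edge]
    (8,8)@(17, 17): e=[-31,93,0] → .  [on edge]
    (7,9)@(15, 19): e=[-93,155,0] → .  [on edge]
    (6,10)@(13, 21): e=[-155,217,0] → .  [on edge]
    (5,11)@(11, 23): e=[-217,279,0] → .  [on edge]
  covered (5 px):
    . . . . . . . . . .
    . . . . . . . . . .
    . . . . X . . . . .
    . . . . . X . . . .
    . . . . . . X . . .
    . . . . . . . X . .
    . . . . . . . . X .
    . . . . . . . . . .
    . . . . . . . . . .
    . . . . . . . . . .
    . . . . . . . . . .
    . . . . . . . . . .
T1:
  2·area = 162
  edge (8, 21)→(2, 8): d=(-6,-13) top-left  bias=+0
  edge (2, 8)→(20, 20): d=(18,12) right/bottom  bias=-1
  edge (20, 20)→(8, 21): d=(-12,1) right/bottom  bias=-1
    (1,4)@(3, 9): e=[7,6,149] → X
    (2,4)@(5, 9): e=[33,-18,147] → .
    (1,5)@(3, 11): e=[-5,42,125] → .
    (2,5)@(5, 11): e=[21,18,123] → X
    (3,5)@(7, 11): e=[47,-6,121] → .
    (2,6)@(5, 13): e=[9,54,99] → X
    (3,6)@(7, 13): e=[35,30,97] → X
    (4,6)@(9, 13): e=[61,6,95] → X
    (5,6)@(11, 13): e=[87,-18,93] → .
    (2,7)@(5, 15): e=[-3,90,75] → .
    (3,7)@(7, 15): e=[23,66,73] → X
    (5,7)@(11, 15): e=[75,18,69] → X
  covered (18 px):
    . . . . . . . . . .
    . . . . . . . . . .
    . . . . . . . . . .
    . . . . . . . . . .
    . X . . . . . . . .
    . . X . . . . . . .
    . . X X X . . . . .
    . . . X X X . . . .
    . . . X X X X X . .
    . . . . X X X X X .
    . . . . . . . . . .
    . . . . . . . . . .

Z-buffer (winner per pixel, '.' = empty):
  . . . . . . . . . .
  . . . . . . . . . .
  . . . . 0 . . . . .
  . . . . . 0 . . . .
  . 1 . . . . 0 . . .
  . . 1 . . . . 0 . .
  . . 1 1 1 . . . 0 .
  . . . 1 1 1 . . . .
  . . . 1 1 1 1 1 . .
  . . . . 1 1 1 1 1 .
  . . . . . . . . . .
  . . . . . . . . . .

Final: 1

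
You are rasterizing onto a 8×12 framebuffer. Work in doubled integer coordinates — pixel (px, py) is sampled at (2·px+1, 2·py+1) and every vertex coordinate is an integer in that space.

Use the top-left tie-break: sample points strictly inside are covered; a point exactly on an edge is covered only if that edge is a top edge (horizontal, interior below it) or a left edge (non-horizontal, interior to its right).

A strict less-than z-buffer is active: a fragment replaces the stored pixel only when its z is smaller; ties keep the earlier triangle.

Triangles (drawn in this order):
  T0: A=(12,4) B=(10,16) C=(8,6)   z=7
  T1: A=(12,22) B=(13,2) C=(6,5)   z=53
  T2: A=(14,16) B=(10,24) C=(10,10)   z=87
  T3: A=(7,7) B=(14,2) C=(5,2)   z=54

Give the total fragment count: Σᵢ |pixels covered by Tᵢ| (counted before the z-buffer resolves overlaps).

T0:
  2·area = 44
  edge (12, 4)→(10, 16): d=(-2,12) right/bottom  bias=-1
  edge (10, 16)→(8, 6): d=(-2,-10) top-left  bias=+0
  edge (8, 6)→(12, 4): d=(4,-2) top-left  bias=+0
    (3,0)@(7, 1): e=[66,0,-22] → .  [on edge]
    (5,2)@(11, 5): e=[10,32,2] → X
    (6,2)@(13, 5): e=[-14,52,6] → .
    (4,3)@(9, 7): e=[30,8,6] → X
    (6,3)@(13, 7): e=[-18,48,14] → .
    (4,4)@(9, 9): e=[26,4,14] → X
    (6,4)@(13, 9): e=[-22,44,22] → .
    (4,5)@(9, 11): e=[22,0,22] → X  [on edge]
    (5,5)@(11, 11): e=[-2,20,26] → .
    (4,6)@(9, 13): e=[18,-4,30] → .
    (5,10)@(11, 21): e=[-22,0,66] → .  [on edge]
  covered (6 px):
    . . . . . . . .
    . . . . . . . .
    . . . . . X . .
    . . . . X X . .
    . . . . X X . .
    . . . . X . . .
    . . . . . . . .
    . . . . . . . .
    . . . . . . . .
    . . . . . . . .
    . . . . . . . .
    . . . . . . . .
T1:
  2·area = 137  (B↔C swapped to make it positive)
  edge (12, 22)→(6, 5): d=(-6,-17) top-left  bias=+0
  edge (6, 5)→(13, 2): d=(7,-3) top-left  bias=+0
  edge (13, 2)→(12, 22): d=(-1,20) right/bottom  bias=-1
    (5,1)@(11, 3): e=[97,1,39] → X
    (6,1)@(13, 3): e=[131,7,-1] → .
    (3,2)@(7, 5): e=[17,3,117] → X
    (4,2)@(9, 5): e=[51,9,77] → X
    (6,2)@(13, 5): e=[119,21,-3] → .
    (3,3)@(7, 7): e=[5,17,115] → X
    (6,3)@(13, 7): e=[107,35,-5] → .
    (3,4)@(7, 9): e=[-7,31,113] → .
    (4,4)@(9, 9): e=[27,37,73] → X
    (6,4)@(13, 9): e=[95,49,-7] → .
    (4,5)@(9, 11): e=[15,51,71] → X
    (6,5)@(13, 11): e=[83,63,-9] → .
  covered (16 px):
    . . . . . . . .
    . . . . . X . .
    . . . X X X . .
    . . . X X X . .
    . . . . X X . .
    . . . . X X . .
    . . . . X X . .
    . . . . . X . .
    . . . . . X . .
    . . . . . X . .
    . . . . . . . .
    . . . . . . . .
T2:
  2·area = 56
  edge (14, 16)→(10, 24): d=(-4,8) right/bottom  bias=-1
  edge (10, 24)→(10, 10): d=(0,-14) top-left  bias=+0
  edge (10, 10)→(14, 16): d=(4,6) right/bottom  bias=-1
    (5,6)@(11, 13): e=[36,14,6] → X
    (6,6)@(13, 13): e=[20,42,-6] → .
    (5,7)@(11, 15): e=[28,14,14] → X
    (6,7)@(13, 15): e=[12,42,2] → X
    (7,7)@(15, 15): e=[-4,70,-10] → .
    (5,8)@(11, 17): e=[20,14,22] → X
    (7,8)@(15, 17): e=[-12,70,-2] → .
    (5,9)@(11, 19): e=[12,14,30] → X
    (6,9)@(13, 19): e=[-4,42,18] → .
    (5,10)@(11, 21): e=[4,14,38] → X
    (6,10)@(13, 21): e=[-12,42,26] → .
    (5,11)@(11, 23): e=[-4,14,46] → .
  covered (7 px):
    . . . . . . . .
    . . . . . . . .
    . . . . . . . .
    . . . . . . . .
    . . . . . . . .
    . . . . . . . .
    . . . . . X . .
    . . . . . X X .
    . . . . . X X .
    . . . . . X . .
    . . . . . X . .
    . . . . . . . .
T3:
  2·area = 45  (B↔C swapped to make it positive)
  edge (7, 7)→(5, 2): d=(-2,-5) top-left  bias=+0
  edge (5, 2)→(14, 2): d=(9,0) top-left  bias=+0
  edge (14, 2)→(7, 7): d=(-7,5) right/bottom  bias=-1
    (3,1)@(7, 3): e=[8,9,28] → X
    (4,1)@(9, 3): e=[18,9,18] → X
    (5,1)@(11, 3): e=[28,9,8] → X
    (6,1)@(13, 3): e=[38,9,-2] → .
    (3,2)@(7, 5): e=[4,27,14] → X
    (5,2)@(11, 5): e=[24,27,-6] → .
    (3,3)@(7, 7): e=[0,45,0] → .  [on edge]
    (4,3)@(9, 7): e=[10,45,-10] → .
    (5,8)@(11, 17): e=[0,135,-90] → .  [on edge]
  covered (5 px):
    . . . . . . . .
    . . . X X X . .
    . . . X X . . .
    . . . . . . . .
    . . . . . . . .
    . . . . . . . .
    . . . . . . . .
    . . . . . . . .
    . . . . . . . .
    . . . . . . . .
    . . . . . . . .
    . . . . . . . .

Final: 34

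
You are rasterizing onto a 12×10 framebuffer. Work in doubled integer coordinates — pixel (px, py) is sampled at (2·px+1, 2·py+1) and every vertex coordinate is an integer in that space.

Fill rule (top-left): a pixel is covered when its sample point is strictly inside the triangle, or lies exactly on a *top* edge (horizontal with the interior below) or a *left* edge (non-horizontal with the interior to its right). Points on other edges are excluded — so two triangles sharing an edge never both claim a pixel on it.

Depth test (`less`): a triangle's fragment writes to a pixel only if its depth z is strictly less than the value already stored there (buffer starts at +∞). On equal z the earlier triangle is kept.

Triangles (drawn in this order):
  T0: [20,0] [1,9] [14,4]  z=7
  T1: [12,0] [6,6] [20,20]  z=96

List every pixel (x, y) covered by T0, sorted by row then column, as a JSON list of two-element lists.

T0:
  2·area = 22  (B↔C swapped to make it positive)
  edge (20, 0)→(14, 4): d=(-6,4) right/bottom  bias=-1
  edge (14, 4)→(1, 9): d=(-13,5) right/bottom  bias=-1
  edge (1, 9)→(20, 0): d=(19,-9) top-left  bias=+0
    (7,1)@(15, 3): e=[2,8,12] → X
    (8,1)@(17, 3): e=[-6,-2,30] → .
    (5,2)@(11, 5): e=[6,2,14] → X
    (6,2)@(13, 5): e=[-2,-8,32] → .
    (7,2)@(15, 5): e=[-10,-18,50] → .
    (5,3)@(11, 7): e=[-6,-24,52] → .
    (0,4)@(1, 9): e=[22,0,0] → .  [on edge]
  covered (2 px):
    . . . . . . . . . . . .
    . . . . . . . X . . . .
    . . . . . X . . . . . .
    . . . . . . . . . . . .
    . . . . . . . . . . . .
    . . . . . . . . . . . .
    . . . . . . . . . . . .
    . . . . . . . . . . . .
    . . . . . . . . . . . .
    . . . . . . . . . . . .
T1:
  2·area = 168  (B↔C swapped to make it positive)
  edge (12, 0)→(20, 20): d=(8,20) right/bottom  bias=-1
  edge (20, 20)→(6, 6): d=(-14,-14) top-left  bias=+0
  edge (6, 6)→(12, 0): d=(6,-6) top-left  bias=+0
    (0,0)@(1, 1): e=[228,0,-60] → .  [on edge]
    (5,0)@(11, 1): e=[28,140,0] → X  [on edge]
    (6,0)@(13, 1): e=[-12,168,12] → .
    (1,1)@(3, 3): e=[204,0,-36] → .  [on edge]
    (4,1)@(9, 3): e=[84,84,0] → X  [on edge]
    (6,1)@(13, 3): e=[4,140,24] → X
    (7,1)@(15, 3): e=[-36,168,36] → .
    (2,2)@(5, 5): e=[180,0,-12] → .  [on edge]
    (3,2)@(7, 5): e=[140,28,0] → X  [on edge]
    (7,2)@(15, 5): e=[-20,140,48] → .
    (2,3)@(5, 7): e=[196,-28,0] → .  [on edge]
    (3,3)@(7, 7): e=[156,0,12] → X  [on edge]
    (1,4)@(3, 9): e=[252,-84,0] → .  [on edge]
    (4,4)@(9, 9): e=[132,0,36] → X  [on edge]
    (0,5)@(1, 11): e=[308,-140,0] → .  [on edge]
    (5,5)@(11, 11): e=[108,0,60] → X  [on edge]
    (6,6)@(13, 13): e=[84,0,84] → X  [on edge]
    (7,7)@(15, 15): e=[60,0,108] → X  [on edge]
    (8,8)@(17, 17): e=[36,0,132] → X  [on edge]
    (9,9)@(19, 19): e=[12,0,156] → X  [on edge]
  covered (26 px):
    . . . . . X . . . . . .
    . . . . X X X . . . . .
    . . . X X X X . . . . .
    . . . X X X X . . . . .
    . . . . X X X X . . . .
    . . . . . X X X . . . .
    . . . . . . X X X . . .
    . . . . . . . X X . . .
    . . . . . . . . X . . .
    . . . . . . . . . X . .

Answer: [[7,1],[5,2]]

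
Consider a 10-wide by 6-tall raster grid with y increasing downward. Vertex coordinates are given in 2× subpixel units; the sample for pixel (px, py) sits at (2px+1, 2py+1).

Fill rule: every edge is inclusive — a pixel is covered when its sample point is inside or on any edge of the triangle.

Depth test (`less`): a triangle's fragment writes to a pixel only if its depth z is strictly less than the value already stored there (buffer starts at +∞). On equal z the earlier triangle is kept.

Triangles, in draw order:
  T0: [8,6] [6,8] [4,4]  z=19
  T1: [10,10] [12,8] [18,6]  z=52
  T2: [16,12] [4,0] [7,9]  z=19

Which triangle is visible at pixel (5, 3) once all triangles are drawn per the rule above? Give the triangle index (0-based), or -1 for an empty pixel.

T0:
  2·area = 12
  edge (8, 6)→(6, 8): d=(-2,2) inclusive
  edge (6, 8)→(4, 4): d=(-2,-4) inclusive
  edge (4, 4)→(8, 6): d=(4,2) inclusive
    (6,0)@(13, 1): e=[0,42,-30] → ·  [on edge]
    (5,1)@(11, 3): e=[0,30,-18] → ·  [on edge]
    (2,2)@(5, 5): e=[8,2,2] → █
    (3,2)@(7, 5): e=[4,10,-2] → ·
    (4,2)@(9, 5): e=[0,18,-6] → ·  [on edge]
    (2,3)@(5, 7): e=[4,-2,10] → ·
    (3,3)@(7, 7): e=[0,6,6] → █  [on edge]
    (4,3)@(9, 7): e=[-4,14,2] → ·
    (2,4)@(5, 9): e=[0,-6,18] → ·  [on edge]
    (3,4)@(7, 9): e=[-4,2,14] → ·
    (1,5)@(3, 11): e=[0,-18,30] → ·  [on edge]
  covered (2 px):
    · · · · · · · · · ·
    · · · · · · · · · ·
    · · █ · · · · · · ·
    · · · █ · · · · · ·
    · · · · · · · · · ·
    · · · · · · · · · ·
T1:
  2·area = 8
  edge (10, 10)→(12, 8): d=(2,-2) inclusive
  edge (12, 8)→(18, 6): d=(6,-2) inclusive
  edge (18, 6)→(10, 10): d=(-8,4) inclusive
    (9,0)@(19, 1): e=[0,-28,36] → ·  [on edge]
    (8,1)@(17, 3): e=[0,-20,28] → ·  [on edge]
    (7,2)@(15, 5): e=[0,-12,20] → ·  [on edge]
    (6,3)@(13, 7): e=[0,-4,12] → ·  [on edge]
    (7,3)@(15, 7): e=[4,0,4] → █  [on edge]
    (8,3)@(17, 7): e=[8,4,-4] → ·
    (4,4)@(9, 9): e=[-4,0,12] → ·  [on edge]
    (5,4)@(11, 9): e=[0,4,4] → █  [on edge]
    (6,4)@(13, 9): e=[4,8,-4] → ·
    (7,4)@(15, 9): e=[8,12,-12] → ·
    (1,5)@(3, 11): e=[-12,0,20] → ·  [on edge]
    (4,5)@(9, 11): e=[0,12,-4] → ·  [on edge]
  covered (2 px):
    · · · · · · · · · ·
    · · · · · · · · · ·
    · · · · · · · · · ·
    · · · · · · · █ · ·
    · · · · · █ · · · ·
    · · · · · · · · · ·
T2:
  2·area = 72  (B↔C swapped to make it positive)
  edge (16, 12)→(7, 9): d=(-9,-3) inclusive
  edge (7, 9)→(4, 0): d=(-3,-9) inclusive
  edge (4, 0)→(16, 12): d=(12,12) inclusive
    (2,0)@(5, 1): e=[66,6,0] → █  [on edge]
    (3,0)@(7, 1): e=[72,24,-24] → ·
    (2,1)@(5, 3): e=[48,0,24] → █  [on edge]
    (3,1)@(7, 3): e=[54,18,0] → █  [on edge]
    (4,1)@(9, 3): e=[60,36,-24] → ·
    (2,2)@(5, 5): e=[30,-6,48] → ·
    (3,2)@(7, 5): e=[36,12,24] → █
    (4,2)@(9, 5): e=[42,30,0] → █  [on edge]
    (5,2)@(11, 5): e=[48,48,-24] → ·
    (0,3)@(1, 7): e=[0,-48,120] → ·  [on edge]
    (3,3)@(7, 7): e=[18,6,48] → █
    (5,3)@(11, 7): e=[30,42,0] → █  [on edge]
    (3,4)@(7, 9): e=[0,0,72] → █  [on edge]
    (6,4)@(13, 9): e=[18,54,0] → █  [on edge]
    (6,5)@(13, 11): e=[0,48,24] → █  [on edge]
    (7,5)@(15, 11): e=[6,66,0] → █  [on edge]
  covered (14 px):
    · · █ · · · · · · ·
    · · █ █ · · · · · ·
    · · · █ █ · · · · ·
    · · · █ █ █ · · · ·
    · · · █ █ █ █ · · ·
    · · · · · · █ █ · ·

Z-buffer (winner per pixel, '.' = empty):
  . . 2 . . . . . . .
  . . 2 2 . . . . . .
  . . 0 2 2 . . . . .
  . . . 0 2 2 . 1 . .
  . . . 2 2 2 2 . . .
  . . . . . . 2 2 . .

Result: 2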